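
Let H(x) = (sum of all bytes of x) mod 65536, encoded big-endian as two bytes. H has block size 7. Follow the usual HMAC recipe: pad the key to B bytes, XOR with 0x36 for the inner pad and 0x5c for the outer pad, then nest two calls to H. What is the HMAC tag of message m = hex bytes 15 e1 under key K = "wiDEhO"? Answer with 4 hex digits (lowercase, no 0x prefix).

01bf

Key "wiDEhO" = 77 69 44 45 68 4f is 6 bytes ≤ B = 7; zero-pad to 7 bytes: K' = 77 69 44 45 68 4f 00.
K' ⊕ ipad = 41 5f 72 73 5e 79 36.  K' ⊕ opad = 2b 35 18 19 34 13 5c.
Inner input = (K'⊕ipad) ∥ m = 41 5f 72 73 5e 79 36 ∥ 15 e1.
Inner hash: sum = 65+95+114+115+94+121+54+21+225 = 904 → 03 88.
Outer input = (K'⊕opad) ∥ inner = 2b 35 18 19 34 13 5c ∥ 03 88.
Outer hash (tag): sum = 43+53+24+25+52+19+92+3+136 = 447 → 01 bf.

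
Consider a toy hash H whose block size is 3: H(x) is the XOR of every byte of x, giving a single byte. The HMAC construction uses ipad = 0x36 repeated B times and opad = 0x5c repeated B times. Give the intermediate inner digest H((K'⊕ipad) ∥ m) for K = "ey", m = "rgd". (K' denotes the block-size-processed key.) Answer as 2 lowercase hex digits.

Key "ey" = 65 79 is 2 bytes ≤ B = 3; zero-pad to 3 bytes: K' = 65 79 00.
K' ⊕ ipad = 53 4f 36.
Inner input = 53 4f 36 ∥ 72 67 64.
Inner hash: XOR 53⊕4f⊕36⊕72⊕67⊕64 = 5b.

5b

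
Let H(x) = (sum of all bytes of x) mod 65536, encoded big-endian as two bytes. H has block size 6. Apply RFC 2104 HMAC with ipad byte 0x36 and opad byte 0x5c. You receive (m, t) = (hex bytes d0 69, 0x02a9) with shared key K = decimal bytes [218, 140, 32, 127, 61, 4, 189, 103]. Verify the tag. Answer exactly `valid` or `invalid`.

valid

Key decimal bytes [218, 140, 32, 127, 61, 4, 189, 103] = da 8c 20 7f 3d 04 bd 67 is 8 bytes > B = 6, so hash it first: H(key) = 03 6a, then zero-pad to 6 bytes: K' = 03 6a 00 00 00 00.
K' ⊕ ipad = 35 5c 36 36 36 36; K' ⊕ opad = 5f 36 5c 5c 5c 5c.
Inner hash: sum = 53+92+54+54+54+54+208+105 = 674 → 02 a2.
Outer hash (recomputed tag): sum = 95+54+92+92+92+92+2+162 = 681 → 02 a9.
Recomputed tag = 02a9; claimed = 02a9 → match.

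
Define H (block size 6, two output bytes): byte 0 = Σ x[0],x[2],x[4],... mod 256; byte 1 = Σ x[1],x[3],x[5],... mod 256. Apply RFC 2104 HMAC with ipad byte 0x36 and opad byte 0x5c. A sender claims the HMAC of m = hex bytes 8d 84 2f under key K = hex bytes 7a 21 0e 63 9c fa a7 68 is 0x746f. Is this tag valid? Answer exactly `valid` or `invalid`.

Key hex bytes 7a 21 0e 63 9c fa a7 68 is 8 bytes > B = 6, so hash it first: H(key) = cb e6, then zero-pad to 6 bytes: K' = cb e6 00 00 00 00.
K' ⊕ ipad = fd d0 36 36 36 36; K' ⊕ opad = 97 ba 5c 5c 5c 5c.
Inner hash: even-index sum = 549 mod 256 = 37; odd-index sum = 448 mod 256 = 192 → 25 c0.
Outer hash (recomputed tag): even-index sum = 372 mod 256 = 116; odd-index sum = 562 mod 256 = 50 → 74 32.
Recomputed tag = 7432; claimed = 746f → mismatch.

invalid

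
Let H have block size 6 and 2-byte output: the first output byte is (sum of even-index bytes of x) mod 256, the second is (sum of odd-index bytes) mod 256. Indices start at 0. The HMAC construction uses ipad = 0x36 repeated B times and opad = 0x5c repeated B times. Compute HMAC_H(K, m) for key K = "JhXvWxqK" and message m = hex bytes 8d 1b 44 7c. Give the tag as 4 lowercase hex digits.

874f

Key "JhXvWxqK" = 4a 68 58 76 57 78 71 4b is 8 bytes > B = 6, so hash it first: H(key) = 6a a1, then zero-pad to 6 bytes: K' = 6a a1 00 00 00 00.
K' ⊕ ipad = 5c 97 36 36 36 36.  K' ⊕ opad = 36 fd 5c 5c 5c 5c.
Inner input = (K'⊕ipad) ∥ m = 5c 97 36 36 36 36 ∥ 8d 1b 44 7c.
Inner hash: even-index sum = 409 mod 256 = 153; odd-index sum = 410 mod 256 = 154 → 99 9a.
Outer input = (K'⊕opad) ∥ inner = 36 fd 5c 5c 5c 5c ∥ 99 9a.
Outer hash (tag): even-index sum = 391 mod 256 = 135; odd-index sum = 591 mod 256 = 79 → 87 4f.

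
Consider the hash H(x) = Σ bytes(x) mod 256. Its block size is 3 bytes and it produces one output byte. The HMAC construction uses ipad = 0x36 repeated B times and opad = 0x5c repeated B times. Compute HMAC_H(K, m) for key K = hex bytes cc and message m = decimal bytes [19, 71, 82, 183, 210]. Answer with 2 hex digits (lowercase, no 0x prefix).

Key hex bytes cc is 1 byte ≤ B = 3; zero-pad to 3 bytes: K' = cc 00 00.
K' ⊕ ipad = fa 36 36.  K' ⊕ opad = 90 5c 5c.
Inner input = (K'⊕ipad) ∥ m = fa 36 36 ∥ 13 47 52 b7 d2.
Inner hash: sum = 250+54+54+19+71+82+183+210 = 923; mod 256 = 155 → 9b.
Outer input = (K'⊕opad) ∥ inner = 90 5c 5c ∥ 9b.
Outer hash (tag): sum = 144+92+92+155 = 483; mod 256 = 227 → e3.

e3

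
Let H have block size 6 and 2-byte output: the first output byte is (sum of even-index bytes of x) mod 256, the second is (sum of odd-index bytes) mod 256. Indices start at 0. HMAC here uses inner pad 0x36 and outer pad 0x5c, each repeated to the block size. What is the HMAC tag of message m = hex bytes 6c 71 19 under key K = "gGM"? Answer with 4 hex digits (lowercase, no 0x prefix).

2f21

Key "gGM" = 67 47 4d is 3 bytes ≤ B = 6; zero-pad to 6 bytes: K' = 67 47 4d 00 00 00.
K' ⊕ ipad = 51 71 7b 36 36 36.  K' ⊕ opad = 3b 1b 11 5c 5c 5c.
Inner input = (K'⊕ipad) ∥ m = 51 71 7b 36 36 36 ∥ 6c 71 19.
Inner hash: even-index sum = 391 mod 256 = 135; odd-index sum = 334 mod 256 = 78 → 87 4e.
Outer input = (K'⊕opad) ∥ inner = 3b 1b 11 5c 5c 5c ∥ 87 4e.
Outer hash (tag): even-index sum = 303 mod 256 = 47; odd-index sum = 289 mod 256 = 33 → 2f 21.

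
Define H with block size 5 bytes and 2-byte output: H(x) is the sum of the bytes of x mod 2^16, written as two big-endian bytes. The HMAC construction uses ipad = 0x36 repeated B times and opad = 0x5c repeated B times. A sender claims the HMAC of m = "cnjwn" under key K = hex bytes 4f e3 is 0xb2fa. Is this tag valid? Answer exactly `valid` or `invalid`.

invalid

Key hex bytes 4f e3 is 2 bytes ≤ B = 5; zero-pad to 5 bytes: K' = 4f e3 00 00 00.
K' ⊕ ipad = 79 d5 36 36 36; K' ⊕ opad = 13 bf 5c 5c 5c.
Inner hash: sum = 121+213+54+54+54+99+110+106+119+110 = 1040 → 04 10.
Outer hash (recomputed tag): sum = 19+191+92+92+92+4+16 = 506 → 01 fa.
Recomputed tag = 01fa; claimed = b2fa → mismatch.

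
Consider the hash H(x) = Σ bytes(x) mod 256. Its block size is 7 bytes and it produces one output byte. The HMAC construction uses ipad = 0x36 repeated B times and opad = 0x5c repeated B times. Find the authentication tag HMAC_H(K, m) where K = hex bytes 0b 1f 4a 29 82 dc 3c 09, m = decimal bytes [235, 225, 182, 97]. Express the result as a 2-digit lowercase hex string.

e1

Key hex bytes 0b 1f 4a 29 82 dc 3c 09 is 8 bytes > B = 7, so hash it first: H(key) = 40, then zero-pad to 7 bytes: K' = 40 00 00 00 00 00 00.
K' ⊕ ipad = 76 36 36 36 36 36 36.  K' ⊕ opad = 1c 5c 5c 5c 5c 5c 5c.
Inner input = (K'⊕ipad) ∥ m = 76 36 36 36 36 36 36 ∥ eb e1 b6 61.
Inner hash: sum = 118+54+54+54+54+54+54+235+225+182+97 = 1181; mod 256 = 157 → 9d.
Outer input = (K'⊕opad) ∥ inner = 1c 5c 5c 5c 5c 5c 5c ∥ 9d.
Outer hash (tag): sum = 28+92+92+92+92+92+92+157 = 737; mod 256 = 225 → e1.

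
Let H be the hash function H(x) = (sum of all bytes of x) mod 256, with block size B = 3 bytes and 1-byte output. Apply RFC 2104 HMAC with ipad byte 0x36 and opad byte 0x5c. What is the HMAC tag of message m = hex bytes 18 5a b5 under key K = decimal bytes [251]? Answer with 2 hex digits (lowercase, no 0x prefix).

Key decimal bytes [251] = fb is 1 byte ≤ B = 3; zero-pad to 3 bytes: K' = fb 00 00.
K' ⊕ ipad = cd 36 36.  K' ⊕ opad = a7 5c 5c.
Inner input = (K'⊕ipad) ∥ m = cd 36 36 ∥ 18 5a b5.
Inner hash: sum = 205+54+54+24+90+181 = 608; mod 256 = 96 → 60.
Outer input = (K'⊕opad) ∥ inner = a7 5c 5c ∥ 60.
Outer hash (tag): sum = 167+92+92+96 = 447; mod 256 = 191 → bf.

bf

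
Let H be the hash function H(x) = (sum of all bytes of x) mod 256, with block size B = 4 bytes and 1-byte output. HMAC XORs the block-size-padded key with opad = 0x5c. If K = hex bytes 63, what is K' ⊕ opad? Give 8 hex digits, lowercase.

Key hex bytes 63 is 1 byte ≤ B = 4; zero-pad to 4 bytes: K' = 63 00 00 00.
XOR each byte with 0x5c: 63⊕5c=3f, 00⊕5c=5c, 00⊕5c=5c, 00⊕5c=5c.

3f5c5c5c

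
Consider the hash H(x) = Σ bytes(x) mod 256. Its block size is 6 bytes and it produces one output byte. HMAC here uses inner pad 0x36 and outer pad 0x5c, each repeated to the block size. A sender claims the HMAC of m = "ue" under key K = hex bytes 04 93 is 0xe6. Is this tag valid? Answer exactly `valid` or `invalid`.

Key hex bytes 04 93 is 2 bytes ≤ B = 6; zero-pad to 6 bytes: K' = 04 93 00 00 00 00.
K' ⊕ ipad = 32 a5 36 36 36 36; K' ⊕ opad = 58 cf 5c 5c 5c 5c.
Inner hash: sum = 50+165+54+54+54+54+117+101 = 649; mod 256 = 137 → 89.
Outer hash (recomputed tag): sum = 88+207+92+92+92+92+137 = 800; mod 256 = 32 → 20.
Recomputed tag = 20; claimed = e6 → mismatch.

invalid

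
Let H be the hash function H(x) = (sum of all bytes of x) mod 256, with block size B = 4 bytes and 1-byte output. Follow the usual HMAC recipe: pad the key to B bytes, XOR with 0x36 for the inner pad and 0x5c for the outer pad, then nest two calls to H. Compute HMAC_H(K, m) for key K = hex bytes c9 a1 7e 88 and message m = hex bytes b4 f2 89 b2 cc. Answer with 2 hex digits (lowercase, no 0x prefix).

d1

Key hex bytes c9 a1 7e 88 is exactly B = 4 bytes: K' = c9 a1 7e 88.
K' ⊕ ipad = ff 97 48 be.  K' ⊕ opad = 95 fd 22 d4.
Inner input = (K'⊕ipad) ∥ m = ff 97 48 be ∥ b4 f2 89 b2 cc.
Inner hash: sum = 255+151+72+190+180+242+137+178+204 = 1609; mod 256 = 73 → 49.
Outer input = (K'⊕opad) ∥ inner = 95 fd 22 d4 ∥ 49.
Outer hash (tag): sum = 149+253+34+212+73 = 721; mod 256 = 209 → d1.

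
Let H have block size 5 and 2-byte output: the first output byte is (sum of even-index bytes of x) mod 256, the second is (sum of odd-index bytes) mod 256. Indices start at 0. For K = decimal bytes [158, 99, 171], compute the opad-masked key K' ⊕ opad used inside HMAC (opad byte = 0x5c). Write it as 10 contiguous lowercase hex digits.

Key decimal bytes [158, 99, 171] = 9e 63 ab is 3 bytes ≤ B = 5; zero-pad to 5 bytes: K' = 9e 63 ab 00 00.
XOR each byte with 0x5c: 9e⊕5c=c2, 63⊕5c=3f, ab⊕5c=f7, 00⊕5c=5c, 00⊕5c=5c.

c23ff75c5c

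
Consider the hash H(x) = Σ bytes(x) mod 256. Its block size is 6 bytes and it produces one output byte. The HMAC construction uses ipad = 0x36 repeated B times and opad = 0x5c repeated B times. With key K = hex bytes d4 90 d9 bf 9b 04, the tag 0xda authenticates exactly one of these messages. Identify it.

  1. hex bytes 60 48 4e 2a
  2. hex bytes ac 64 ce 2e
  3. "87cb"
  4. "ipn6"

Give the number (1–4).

Key hex bytes d4 90 d9 bf 9b 04 is exactly B = 6 bytes: K' = d4 90 d9 bf 9b 04.
K' ⊕ ipad = e2 a6 ef 89 ad 32; K' ⊕ opad = 88 cc 85 e3 c7 58.
m1: inner = H(e2 a6 ef 89 ad 32 60 48 4e 2a) = ff; tag = H(88 cc 85 e3 c7 58 ff) = da ← matches
m2: inner = H(e2 a6 ef 89 ad 32 ac 64 ce 2e) = eb; tag = H(88 cc 85 e3 c7 58 eb) = c6
m3: inner = H(e2 a6 ef 89 ad 32 38 37 63 62) = 13; tag = H(88 cc 85 e3 c7 58 13) = ee
m4: inner = H(e2 a6 ef 89 ad 32 69 70 6e 36) = 5c; tag = H(88 cc 85 e3 c7 58 5c) = 37

1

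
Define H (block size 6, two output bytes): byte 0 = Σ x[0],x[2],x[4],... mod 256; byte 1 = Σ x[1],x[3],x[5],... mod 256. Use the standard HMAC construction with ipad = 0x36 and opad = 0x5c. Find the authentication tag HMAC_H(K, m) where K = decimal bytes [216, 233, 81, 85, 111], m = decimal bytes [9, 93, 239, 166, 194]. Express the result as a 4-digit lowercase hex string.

2c95

Key decimal bytes [216, 233, 81, 85, 111] = d8 e9 51 55 6f is 5 bytes ≤ B = 6; zero-pad to 6 bytes: K' = d8 e9 51 55 6f 00.
K' ⊕ ipad = ee df 67 63 59 36.  K' ⊕ opad = 84 b5 0d 09 33 5c.
Inner input = (K'⊕ipad) ∥ m = ee df 67 63 59 36 ∥ 09 5d ef a6 c2.
Inner hash: even-index sum = 872 mod 256 = 104; odd-index sum = 635 mod 256 = 123 → 68 7b.
Outer input = (K'⊕opad) ∥ inner = 84 b5 0d 09 33 5c ∥ 68 7b.
Outer hash (tag): even-index sum = 300 mod 256 = 44; odd-index sum = 405 mod 256 = 149 → 2c 95.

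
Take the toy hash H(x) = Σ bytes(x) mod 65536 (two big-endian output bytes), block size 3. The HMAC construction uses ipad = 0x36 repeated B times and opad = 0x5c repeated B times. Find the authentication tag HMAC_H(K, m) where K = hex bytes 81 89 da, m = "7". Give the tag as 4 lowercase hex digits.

Key hex bytes 81 89 da is exactly B = 3 bytes: K' = 81 89 da.
K' ⊕ ipad = b7 bf ec.  K' ⊕ opad = dd d5 86.
Inner input = (K'⊕ipad) ∥ m = b7 bf ec ∥ 37.
Inner hash: sum = 183+191+236+55 = 665 → 02 99.
Outer input = (K'⊕opad) ∥ inner = dd d5 86 ∥ 02 99.
Outer hash (tag): sum = 221+213+134+2+153 = 723 → 02 d3.

02d3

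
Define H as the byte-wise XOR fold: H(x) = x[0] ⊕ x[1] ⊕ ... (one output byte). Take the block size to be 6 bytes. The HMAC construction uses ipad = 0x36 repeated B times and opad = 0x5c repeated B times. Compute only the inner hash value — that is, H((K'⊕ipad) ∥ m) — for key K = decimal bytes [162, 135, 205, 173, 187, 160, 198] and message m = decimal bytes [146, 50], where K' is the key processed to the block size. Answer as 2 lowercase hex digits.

38

Key decimal bytes [162, 135, 205, 173, 187, 160, 198] = a2 87 cd ad bb a0 c6 is 7 bytes > B = 6, so hash it first: H(key) = 98, then zero-pad to 6 bytes: K' = 98 00 00 00 00 00.
K' ⊕ ipad = ae 36 36 36 36 36.
Inner input = ae 36 36 36 36 36 ∥ 92 32.
Inner hash: XOR ae⊕36⊕36⊕36⊕36⊕36⊕92⊕32 = 38.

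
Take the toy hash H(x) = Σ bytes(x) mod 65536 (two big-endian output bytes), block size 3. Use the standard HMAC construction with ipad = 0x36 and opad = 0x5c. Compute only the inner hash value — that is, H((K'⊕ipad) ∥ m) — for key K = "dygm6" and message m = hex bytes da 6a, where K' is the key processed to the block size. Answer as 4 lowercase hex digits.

0282

Key "dygm6" = 64 79 67 6d 36 is 5 bytes > B = 3, so hash it first: H(key) = 01 e7, then zero-pad to 3 bytes: K' = 01 e7 00.
K' ⊕ ipad = 37 d1 36.
Inner input = 37 d1 36 ∥ da 6a.
Inner hash: sum = 55+209+54+218+106 = 642 → 02 82.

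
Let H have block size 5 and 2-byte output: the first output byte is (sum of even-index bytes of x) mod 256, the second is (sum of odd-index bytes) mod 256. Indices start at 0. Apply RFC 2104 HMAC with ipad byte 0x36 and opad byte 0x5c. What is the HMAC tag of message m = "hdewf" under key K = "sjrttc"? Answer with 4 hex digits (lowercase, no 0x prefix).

Key "sjrttc" = 73 6a 72 74 74 63 is 6 bytes > B = 5, so hash it first: H(key) = 59 41, then zero-pad to 5 bytes: K' = 59 41 00 00 00.
K' ⊕ ipad = 6f 77 36 36 36.  K' ⊕ opad = 05 1d 5c 5c 5c.
Inner input = (K'⊕ipad) ∥ m = 6f 77 36 36 36 ∥ 68 64 65 77 66.
Inner hash: even-index sum = 438 mod 256 = 182; odd-index sum = 480 mod 256 = 224 → b6 e0.
Outer input = (K'⊕opad) ∥ inner = 05 1d 5c 5c 5c ∥ b6 e0.
Outer hash (tag): even-index sum = 413 mod 256 = 157; odd-index sum = 303 mod 256 = 47 → 9d 2f.

9d2f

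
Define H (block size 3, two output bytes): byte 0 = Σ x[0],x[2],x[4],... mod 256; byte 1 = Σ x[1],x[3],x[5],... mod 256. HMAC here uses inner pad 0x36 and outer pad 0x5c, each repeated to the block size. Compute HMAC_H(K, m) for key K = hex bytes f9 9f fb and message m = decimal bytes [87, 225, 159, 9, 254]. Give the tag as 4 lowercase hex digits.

e949

Key hex bytes f9 9f fb is exactly B = 3 bytes: K' = f9 9f fb.
K' ⊕ ipad = cf a9 cd.  K' ⊕ opad = a5 c3 a7.
Inner input = (K'⊕ipad) ∥ m = cf a9 cd ∥ 57 e1 9f 09 fe.
Inner hash: even-index sum = 646 mod 256 = 134; odd-index sum = 669 mod 256 = 157 → 86 9d.
Outer input = (K'⊕opad) ∥ inner = a5 c3 a7 ∥ 86 9d.
Outer hash (tag): even-index sum = 489 mod 256 = 233; odd-index sum = 329 mod 256 = 73 → e9 49.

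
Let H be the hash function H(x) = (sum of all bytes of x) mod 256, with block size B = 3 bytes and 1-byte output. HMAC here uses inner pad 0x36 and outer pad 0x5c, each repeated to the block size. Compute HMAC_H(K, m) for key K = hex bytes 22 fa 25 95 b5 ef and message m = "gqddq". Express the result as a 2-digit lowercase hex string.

a7

Key hex bytes 22 fa 25 95 b5 ef is 6 bytes > B = 3, so hash it first: H(key) = 7a, then zero-pad to 3 bytes: K' = 7a 00 00.
K' ⊕ ipad = 4c 36 36.  K' ⊕ opad = 26 5c 5c.
Inner input = (K'⊕ipad) ∥ m = 4c 36 36 ∥ 67 71 64 64 71.
Inner hash: sum = 76+54+54+103+113+100+100+113 = 713; mod 256 = 201 → c9.
Outer input = (K'⊕opad) ∥ inner = 26 5c 5c ∥ c9.
Outer hash (tag): sum = 38+92+92+201 = 423; mod 256 = 167 → a7.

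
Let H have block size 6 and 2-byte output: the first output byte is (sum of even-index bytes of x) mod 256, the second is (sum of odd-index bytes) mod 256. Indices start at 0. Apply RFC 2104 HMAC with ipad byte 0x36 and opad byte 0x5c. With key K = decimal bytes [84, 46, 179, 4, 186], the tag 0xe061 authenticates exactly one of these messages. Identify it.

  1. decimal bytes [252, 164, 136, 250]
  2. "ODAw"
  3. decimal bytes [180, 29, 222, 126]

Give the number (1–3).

2

Key decimal bytes [84, 46, 179, 4, 186] = 54 2e b3 04 ba is 5 bytes ≤ B = 6; zero-pad to 6 bytes: K' = 54 2e b3 04 ba 00.
K' ⊕ ipad = 62 18 85 32 8c 36; K' ⊕ opad = 08 72 ef 58 e6 5c.
m1: inner = H(62 18 85 32 8c 36 fc a4 88 fa) = f7 1e; tag = H(08 72 ef 58 e6 5c f7 1e) = d444
m2: inner = H(62 18 85 32 8c 36 4f 44 41 77) = 03 3b; tag = H(08 72 ef 58 e6 5c 03 3b) = e061 ← matches
m3: inner = H(62 18 85 32 8c 36 b4 1d de 7e) = 05 1b; tag = H(08 72 ef 58 e6 5c 05 1b) = e241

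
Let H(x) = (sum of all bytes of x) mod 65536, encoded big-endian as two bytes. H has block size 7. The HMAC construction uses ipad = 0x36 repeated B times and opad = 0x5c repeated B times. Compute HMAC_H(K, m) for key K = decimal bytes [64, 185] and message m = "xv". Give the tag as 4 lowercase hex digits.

Key decimal bytes [64, 185] = 40 b9 is 2 bytes ≤ B = 7; zero-pad to 7 bytes: K' = 40 b9 00 00 00 00 00.
K' ⊕ ipad = 76 8f 36 36 36 36 36.  K' ⊕ opad = 1c e5 5c 5c 5c 5c 5c.
Inner input = (K'⊕ipad) ∥ m = 76 8f 36 36 36 36 36 ∥ 78 76.
Inner hash: sum = 118+143+54+54+54+54+54+120+118 = 769 → 03 01.
Outer input = (K'⊕opad) ∥ inner = 1c e5 5c 5c 5c 5c 5c ∥ 03 01.
Outer hash (tag): sum = 28+229+92+92+92+92+92+3+1 = 721 → 02 d1.

02d1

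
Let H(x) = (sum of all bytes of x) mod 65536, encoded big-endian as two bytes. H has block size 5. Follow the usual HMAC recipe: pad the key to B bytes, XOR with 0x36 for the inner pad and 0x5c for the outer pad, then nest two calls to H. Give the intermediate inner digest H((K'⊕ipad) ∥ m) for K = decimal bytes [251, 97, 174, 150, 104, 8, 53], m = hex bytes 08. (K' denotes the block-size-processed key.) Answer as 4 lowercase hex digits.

0152

Key decimal bytes [251, 97, 174, 150, 104, 8, 53] = fb 61 ae 96 68 08 35 is 7 bytes > B = 5, so hash it first: H(key) = 03 45, then zero-pad to 5 bytes: K' = 03 45 00 00 00.
K' ⊕ ipad = 35 73 36 36 36.
Inner input = 35 73 36 36 36 ∥ 08.
Inner hash: sum = 53+115+54+54+54+8 = 338 → 01 52.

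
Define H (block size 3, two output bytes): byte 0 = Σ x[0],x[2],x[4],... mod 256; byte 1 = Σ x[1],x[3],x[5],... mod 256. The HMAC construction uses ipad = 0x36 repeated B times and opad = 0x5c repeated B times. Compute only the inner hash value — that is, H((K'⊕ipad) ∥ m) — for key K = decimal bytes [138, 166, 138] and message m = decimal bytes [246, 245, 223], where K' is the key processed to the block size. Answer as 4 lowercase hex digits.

6d65

Key decimal bytes [138, 166, 138] = 8a a6 8a is exactly B = 3 bytes: K' = 8a a6 8a.
K' ⊕ ipad = bc 90 bc.
Inner input = bc 90 bc ∥ f6 f5 df.
Inner hash: even-index sum = 621 mod 256 = 109; odd-index sum = 613 mod 256 = 101 → 6d 65.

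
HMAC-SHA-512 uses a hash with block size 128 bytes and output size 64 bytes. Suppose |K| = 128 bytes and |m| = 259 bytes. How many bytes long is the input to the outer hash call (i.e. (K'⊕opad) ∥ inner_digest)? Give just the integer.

192

Key is 128 ≤ 128 bytes, zero-padded: |K'| = 128.
Outer input = (K'⊕opad) ∥ H(inner) → 128 + 64 = 192 bytes.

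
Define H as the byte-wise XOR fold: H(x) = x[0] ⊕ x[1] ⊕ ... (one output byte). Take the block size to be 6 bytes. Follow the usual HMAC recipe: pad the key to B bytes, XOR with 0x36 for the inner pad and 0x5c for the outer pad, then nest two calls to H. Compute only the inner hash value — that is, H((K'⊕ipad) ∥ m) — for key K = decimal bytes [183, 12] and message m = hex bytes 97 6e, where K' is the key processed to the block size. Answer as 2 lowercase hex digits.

Key decimal bytes [183, 12] = b7 0c is 2 bytes ≤ B = 6; zero-pad to 6 bytes: K' = b7 0c 00 00 00 00.
K' ⊕ ipad = 81 3a 36 36 36 36.
Inner input = 81 3a 36 36 36 36 ∥ 97 6e.
Inner hash: XOR 81⊕3a⊕36⊕36⊕36⊕36⊕97⊕6e = 42.

42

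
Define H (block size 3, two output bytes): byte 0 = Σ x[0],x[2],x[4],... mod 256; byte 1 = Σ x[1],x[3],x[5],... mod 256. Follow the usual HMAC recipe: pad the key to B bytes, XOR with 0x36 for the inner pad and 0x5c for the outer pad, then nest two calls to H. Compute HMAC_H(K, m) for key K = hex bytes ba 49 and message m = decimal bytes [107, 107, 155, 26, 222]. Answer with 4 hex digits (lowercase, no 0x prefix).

a55c

Key hex bytes ba 49 is 2 bytes ≤ B = 3; zero-pad to 3 bytes: K' = ba 49 00.
K' ⊕ ipad = 8c 7f 36.  K' ⊕ opad = e6 15 5c.
Inner input = (K'⊕ipad) ∥ m = 8c 7f 36 ∥ 6b 6b 9b 1a de.
Inner hash: even-index sum = 327 mod 256 = 71; odd-index sum = 611 mod 256 = 99 → 47 63.
Outer input = (K'⊕opad) ∥ inner = e6 15 5c ∥ 47 63.
Outer hash (tag): even-index sum = 421 mod 256 = 165; odd-index sum = 92 mod 256 = 92 → a5 5c.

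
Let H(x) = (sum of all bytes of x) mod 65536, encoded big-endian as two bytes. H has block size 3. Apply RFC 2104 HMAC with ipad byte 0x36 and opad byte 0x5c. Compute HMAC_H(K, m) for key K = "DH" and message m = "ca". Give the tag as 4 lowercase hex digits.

0173

Key "DH" = 44 48 is 2 bytes ≤ B = 3; zero-pad to 3 bytes: K' = 44 48 00.
K' ⊕ ipad = 72 7e 36.  K' ⊕ opad = 18 14 5c.
Inner input = (K'⊕ipad) ∥ m = 72 7e 36 ∥ 63 61.
Inner hash: sum = 114+126+54+99+97 = 490 → 01 ea.
Outer input = (K'⊕opad) ∥ inner = 18 14 5c ∥ 01 ea.
Outer hash (tag): sum = 24+20+92+1+234 = 371 → 01 73.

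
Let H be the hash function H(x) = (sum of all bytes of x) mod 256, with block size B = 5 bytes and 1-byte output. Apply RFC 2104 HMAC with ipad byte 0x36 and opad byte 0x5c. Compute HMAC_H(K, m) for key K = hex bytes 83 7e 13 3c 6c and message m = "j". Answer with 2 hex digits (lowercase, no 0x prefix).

Key hex bytes 83 7e 13 3c 6c is exactly B = 5 bytes: K' = 83 7e 13 3c 6c.
K' ⊕ ipad = b5 48 25 0a 5a.  K' ⊕ opad = df 22 4f 60 30.
Inner input = (K'⊕ipad) ∥ m = b5 48 25 0a 5a ∥ 6a.
Inner hash: sum = 181+72+37+10+90+106 = 496; mod 256 = 240 → f0.
Outer input = (K'⊕opad) ∥ inner = df 22 4f 60 30 ∥ f0.
Outer hash (tag): sum = 223+34+79+96+48+240 = 720; mod 256 = 208 → d0.

d0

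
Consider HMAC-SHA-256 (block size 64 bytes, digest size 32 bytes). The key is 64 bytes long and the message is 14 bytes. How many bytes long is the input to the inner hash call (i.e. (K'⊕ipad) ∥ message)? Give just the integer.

78

Key is 64 ≤ 64 bytes, zero-padded: |K'| = 64.
Inner input = (K'⊕ipad) ∥ m → 64 + 14 = 78 bytes.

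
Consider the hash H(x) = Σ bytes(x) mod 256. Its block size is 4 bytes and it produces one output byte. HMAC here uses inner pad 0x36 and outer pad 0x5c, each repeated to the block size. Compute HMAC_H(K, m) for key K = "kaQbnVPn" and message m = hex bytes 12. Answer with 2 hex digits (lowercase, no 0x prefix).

5c

Key "kaQbnVPn" = 6b 61 51 62 6e 56 50 6e is 8 bytes > B = 4, so hash it first: H(key) = 01, then zero-pad to 4 bytes: K' = 01 00 00 00.
K' ⊕ ipad = 37 36 36 36.  K' ⊕ opad = 5d 5c 5c 5c.
Inner input = (K'⊕ipad) ∥ m = 37 36 36 36 ∥ 12.
Inner hash: sum = 55+54+54+54+18 = 235 → eb.
Outer input = (K'⊕opad) ∥ inner = 5d 5c 5c 5c ∥ eb.
Outer hash (tag): sum = 93+92+92+92+235 = 604; mod 256 = 92 → 5c.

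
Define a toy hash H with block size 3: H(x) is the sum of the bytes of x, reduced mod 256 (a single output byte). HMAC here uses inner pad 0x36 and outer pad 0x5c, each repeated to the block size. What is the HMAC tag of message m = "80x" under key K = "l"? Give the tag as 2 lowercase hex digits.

8e

Key "l" = 6c is 1 byte ≤ B = 3; zero-pad to 3 bytes: K' = 6c 00 00.
K' ⊕ ipad = 5a 36 36.  K' ⊕ opad = 30 5c 5c.
Inner input = (K'⊕ipad) ∥ m = 5a 36 36 ∥ 38 30 78.
Inner hash: sum = 90+54+54+56+48+120 = 422; mod 256 = 166 → a6.
Outer input = (K'⊕opad) ∥ inner = 30 5c 5c ∥ a6.
Outer hash (tag): sum = 48+92+92+166 = 398; mod 256 = 142 → 8e.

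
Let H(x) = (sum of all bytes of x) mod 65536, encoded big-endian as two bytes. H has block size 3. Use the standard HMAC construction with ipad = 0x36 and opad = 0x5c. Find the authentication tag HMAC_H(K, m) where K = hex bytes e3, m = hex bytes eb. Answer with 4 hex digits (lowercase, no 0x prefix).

01a5

Key hex bytes e3 is 1 byte ≤ B = 3; zero-pad to 3 bytes: K' = e3 00 00.
K' ⊕ ipad = d5 36 36.  K' ⊕ opad = bf 5c 5c.
Inner input = (K'⊕ipad) ∥ m = d5 36 36 ∥ eb.
Inner hash: sum = 213+54+54+235 = 556 → 02 2c.
Outer input = (K'⊕opad) ∥ inner = bf 5c 5c ∥ 02 2c.
Outer hash (tag): sum = 191+92+92+2+44 = 421 → 01 a5.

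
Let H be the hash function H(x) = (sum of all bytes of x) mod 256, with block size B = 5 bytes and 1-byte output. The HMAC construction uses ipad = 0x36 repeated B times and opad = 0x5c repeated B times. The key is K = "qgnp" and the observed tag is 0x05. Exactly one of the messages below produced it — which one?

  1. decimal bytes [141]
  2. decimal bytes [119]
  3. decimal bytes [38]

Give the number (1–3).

2

Key "qgnp" = 71 67 6e 70 is 4 bytes ≤ B = 5; zero-pad to 5 bytes: K' = 71 67 6e 70 00.
K' ⊕ ipad = 47 51 58 46 36; K' ⊕ opad = 2d 3b 32 2c 5c.
m1: inner = H(47 51 58 46 36 8d) = f9; tag = H(2d 3b 32 2c 5c f9) = 1b
m2: inner = H(47 51 58 46 36 77) = e3; tag = H(2d 3b 32 2c 5c e3) = 05 ← matches
m3: inner = H(47 51 58 46 36 26) = 92; tag = H(2d 3b 32 2c 5c 92) = b4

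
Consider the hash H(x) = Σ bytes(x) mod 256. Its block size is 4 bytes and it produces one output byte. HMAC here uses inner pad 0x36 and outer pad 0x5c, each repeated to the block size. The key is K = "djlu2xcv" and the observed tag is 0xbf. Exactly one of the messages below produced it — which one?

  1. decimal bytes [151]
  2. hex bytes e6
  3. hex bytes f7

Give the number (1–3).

1

Key "djlu2xcv" = 64 6a 6c 75 32 78 63 76 is 8 bytes > B = 4, so hash it first: H(key) = 32, then zero-pad to 4 bytes: K' = 32 00 00 00.
K' ⊕ ipad = 04 36 36 36; K' ⊕ opad = 6e 5c 5c 5c.
m1: inner = H(04 36 36 36 97) = 3d; tag = H(6e 5c 5c 5c 3d) = bf ← matches
m2: inner = H(04 36 36 36 e6) = 8c; tag = H(6e 5c 5c 5c 8c) = 0e
m3: inner = H(04 36 36 36 f7) = 9d; tag = H(6e 5c 5c 5c 9d) = 1f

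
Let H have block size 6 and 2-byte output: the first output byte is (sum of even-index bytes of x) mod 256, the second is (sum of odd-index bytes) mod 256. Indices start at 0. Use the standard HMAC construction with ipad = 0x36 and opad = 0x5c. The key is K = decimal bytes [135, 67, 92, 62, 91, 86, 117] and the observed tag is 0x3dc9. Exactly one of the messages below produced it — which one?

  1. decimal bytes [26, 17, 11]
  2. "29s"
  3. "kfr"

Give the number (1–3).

2

Key decimal bytes [135, 67, 92, 62, 91, 86, 117] = 87 43 5c 3e 5b 56 75 is 7 bytes > B = 6, so hash it first: H(key) = b3 d7, then zero-pad to 6 bytes: K' = b3 d7 00 00 00 00.
K' ⊕ ipad = 85 e1 36 36 36 36; K' ⊕ opad = ef 8b 5c 5c 5c 5c.
m1: inner = H(85 e1 36 36 36 36 1a 11 0b) = 16 5e; tag = H(ef 8b 5c 5c 5c 5c 16 5e) = bda1
m2: inner = H(85 e1 36 36 36 36 32 39 73) = 96 86; tag = H(ef 8b 5c 5c 5c 5c 96 86) = 3dc9 ← matches
m3: inner = H(85 e1 36 36 36 36 6b 66 72) = ce b3; tag = H(ef 8b 5c 5c 5c 5c ce b3) = 75f6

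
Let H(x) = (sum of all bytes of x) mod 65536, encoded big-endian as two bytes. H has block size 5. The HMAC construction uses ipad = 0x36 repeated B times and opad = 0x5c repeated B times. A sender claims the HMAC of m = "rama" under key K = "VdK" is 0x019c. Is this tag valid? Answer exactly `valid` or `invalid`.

Key "VdK" = 56 64 4b is 3 bytes ≤ B = 5; zero-pad to 5 bytes: K' = 56 64 4b 00 00.
K' ⊕ ipad = 60 52 7d 36 36; K' ⊕ opad = 0a 38 17 5c 5c.
Inner hash: sum = 96+82+125+54+54+114+97+109+97 = 828 → 03 3c.
Outer hash (recomputed tag): sum = 10+56+23+92+92+3+60 = 336 → 01 50.
Recomputed tag = 0150; claimed = 019c → mismatch.

invalid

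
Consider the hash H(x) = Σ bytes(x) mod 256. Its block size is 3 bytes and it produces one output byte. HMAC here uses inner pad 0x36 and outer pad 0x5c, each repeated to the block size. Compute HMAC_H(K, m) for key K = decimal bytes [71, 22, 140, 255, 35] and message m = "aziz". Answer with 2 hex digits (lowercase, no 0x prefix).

Key decimal bytes [71, 22, 140, 255, 35] = 47 16 8c ff 23 is 5 bytes > B = 3, so hash it first: H(key) = 0b, then zero-pad to 3 bytes: K' = 0b 00 00.
K' ⊕ ipad = 3d 36 36.  K' ⊕ opad = 57 5c 5c.
Inner input = (K'⊕ipad) ∥ m = 3d 36 36 ∥ 61 7a 69 7a.
Inner hash: sum = 61+54+54+97+122+105+122 = 615; mod 256 = 103 → 67.
Outer input = (K'⊕opad) ∥ inner = 57 5c 5c ∥ 67.
Outer hash (tag): sum = 87+92+92+103 = 374; mod 256 = 118 → 76.

76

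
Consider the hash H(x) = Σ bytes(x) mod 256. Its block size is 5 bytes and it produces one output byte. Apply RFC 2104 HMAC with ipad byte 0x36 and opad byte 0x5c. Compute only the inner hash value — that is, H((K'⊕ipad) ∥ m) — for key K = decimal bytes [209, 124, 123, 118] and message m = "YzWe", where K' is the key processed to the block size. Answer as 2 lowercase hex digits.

Key decimal bytes [209, 124, 123, 118] = d1 7c 7b 76 is 4 bytes ≤ B = 5; zero-pad to 5 bytes: K' = d1 7c 7b 76 00.
K' ⊕ ipad = e7 4a 4d 40 36.
Inner input = e7 4a 4d 40 36 ∥ 59 7a 57 65.
Inner hash: sum = 231+74+77+64+54+89+122+87+101 = 899; mod 256 = 131 → 83.

83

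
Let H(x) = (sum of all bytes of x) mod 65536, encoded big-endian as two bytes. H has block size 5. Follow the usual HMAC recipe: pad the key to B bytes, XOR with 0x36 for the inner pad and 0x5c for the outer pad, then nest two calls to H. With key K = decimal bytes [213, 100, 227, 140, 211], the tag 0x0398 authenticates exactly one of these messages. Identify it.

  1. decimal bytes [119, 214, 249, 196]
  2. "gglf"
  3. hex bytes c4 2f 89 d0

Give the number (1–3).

Key decimal bytes [213, 100, 227, 140, 211] = d5 64 e3 8c d3 is exactly B = 5 bytes: K' = d5 64 e3 8c d3.
K' ⊕ ipad = e3 52 d5 ba e5; K' ⊕ opad = 89 38 bf d0 8f.
m1: inner = H(e3 52 d5 ba e5 77 d6 f9 c4) = 06 b3; tag = H(89 38 bf d0 8f 06 b3) = 0398 ← matches
m2: inner = H(e3 52 d5 ba e5 67 67 6c 66) = 05 49; tag = H(89 38 bf d0 8f 05 49) = 032d
m3: inner = H(e3 52 d5 ba e5 c4 2f 89 d0) = 05 f5; tag = H(89 38 bf d0 8f 05 f5) = 03d9

1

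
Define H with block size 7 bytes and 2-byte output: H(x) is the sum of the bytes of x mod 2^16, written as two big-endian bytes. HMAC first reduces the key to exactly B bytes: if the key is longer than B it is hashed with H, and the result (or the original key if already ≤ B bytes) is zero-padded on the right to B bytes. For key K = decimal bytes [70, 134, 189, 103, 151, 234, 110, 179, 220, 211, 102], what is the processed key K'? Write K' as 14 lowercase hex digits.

06a70000000000

|K| = 11 > B = 7, so first hash the key.
H(K): sum = 70+134+189+103+151+234+110+179+220+211+102 = 1703 → 06 a7.
Zero-pad H(K) = 06 a7 to 7 bytes: K' = 06 a7 00 00 00 00 00.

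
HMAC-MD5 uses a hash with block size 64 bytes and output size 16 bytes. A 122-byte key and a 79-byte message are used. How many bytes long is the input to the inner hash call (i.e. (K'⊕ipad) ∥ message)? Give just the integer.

Key is 122 > 64 bytes, so it is hashed to 16 bytes then zero-padded to 64: |K'| = 64.
Inner input = (K'⊕ipad) ∥ m → 64 + 79 = 143 bytes.

143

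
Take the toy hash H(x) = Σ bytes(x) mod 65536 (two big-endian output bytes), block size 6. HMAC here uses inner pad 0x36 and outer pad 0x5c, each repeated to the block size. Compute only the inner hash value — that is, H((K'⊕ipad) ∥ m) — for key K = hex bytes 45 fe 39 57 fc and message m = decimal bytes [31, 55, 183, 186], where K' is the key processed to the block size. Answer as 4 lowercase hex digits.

0472

Key hex bytes 45 fe 39 57 fc is 5 bytes ≤ B = 6; zero-pad to 6 bytes: K' = 45 fe 39 57 fc 00.
K' ⊕ ipad = 73 c8 0f 61 ca 36.
Inner input = 73 c8 0f 61 ca 36 ∥ 1f 37 b7 ba.
Inner hash: sum = 115+200+15+97+202+54+31+55+183+186 = 1138 → 04 72.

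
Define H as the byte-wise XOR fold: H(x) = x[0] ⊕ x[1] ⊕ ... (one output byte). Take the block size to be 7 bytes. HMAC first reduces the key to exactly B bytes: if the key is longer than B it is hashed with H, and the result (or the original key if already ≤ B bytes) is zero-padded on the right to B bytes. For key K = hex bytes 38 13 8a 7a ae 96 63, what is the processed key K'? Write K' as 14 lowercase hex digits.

Key hex bytes 38 13 8a 7a ae 96 63 is exactly B = 7 bytes: K' = 38 13 8a 7a ae 96 63.

38138a7aae9663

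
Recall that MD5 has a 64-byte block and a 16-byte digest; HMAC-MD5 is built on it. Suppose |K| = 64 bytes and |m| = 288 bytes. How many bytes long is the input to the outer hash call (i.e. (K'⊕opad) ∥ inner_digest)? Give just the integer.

80

Key is 64 ≤ 64 bytes, zero-padded: |K'| = 64.
Outer input = (K'⊕opad) ∥ H(inner) → 64 + 16 = 80 bytes.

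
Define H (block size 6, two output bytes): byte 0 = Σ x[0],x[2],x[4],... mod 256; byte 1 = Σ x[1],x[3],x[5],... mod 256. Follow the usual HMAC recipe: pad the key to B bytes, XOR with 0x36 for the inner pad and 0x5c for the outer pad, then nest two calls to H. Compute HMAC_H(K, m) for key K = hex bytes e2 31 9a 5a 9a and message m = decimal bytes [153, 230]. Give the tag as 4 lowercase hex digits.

0f5e

Key hex bytes e2 31 9a 5a 9a is 5 bytes ≤ B = 6; zero-pad to 6 bytes: K' = e2 31 9a 5a 9a 00.
K' ⊕ ipad = d4 07 ac 6c ac 36.  K' ⊕ opad = be 6d c6 06 c6 5c.
Inner input = (K'⊕ipad) ∥ m = d4 07 ac 6c ac 36 ∥ 99 e6.
Inner hash: even-index sum = 709 mod 256 = 197; odd-index sum = 399 mod 256 = 143 → c5 8f.
Outer input = (K'⊕opad) ∥ inner = be 6d c6 06 c6 5c ∥ c5 8f.
Outer hash (tag): even-index sum = 783 mod 256 = 15; odd-index sum = 350 mod 256 = 94 → 0f 5e.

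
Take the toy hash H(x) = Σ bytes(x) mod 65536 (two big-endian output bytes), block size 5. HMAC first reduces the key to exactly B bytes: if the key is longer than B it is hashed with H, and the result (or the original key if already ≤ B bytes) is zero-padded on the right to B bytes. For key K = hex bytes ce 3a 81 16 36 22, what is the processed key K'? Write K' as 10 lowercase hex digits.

01f7000000

|K| = 6 > B = 5, so first hash the key.
H(K): sum = 206+58+129+22+54+34 = 503 → 01 f7.
Zero-pad H(K) = 01 f7 to 5 bytes: K' = 01 f7 00 00 00.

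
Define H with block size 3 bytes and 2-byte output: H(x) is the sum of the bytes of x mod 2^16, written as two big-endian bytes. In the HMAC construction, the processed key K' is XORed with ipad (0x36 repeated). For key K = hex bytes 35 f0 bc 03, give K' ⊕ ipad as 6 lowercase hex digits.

37d236

Key hex bytes 35 f0 bc 03 is 4 bytes > B = 3, so hash it first: H(key) = 01 e4, then zero-pad to 3 bytes: K' = 01 e4 00.
XOR each byte with 0x36: 01⊕36=37, e4⊕36=d2, 00⊕36=36.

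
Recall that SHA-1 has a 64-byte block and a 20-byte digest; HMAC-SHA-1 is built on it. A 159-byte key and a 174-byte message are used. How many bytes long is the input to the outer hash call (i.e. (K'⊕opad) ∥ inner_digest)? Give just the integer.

84

Key is 159 > 64 bytes, so it is hashed to 20 bytes then zero-padded to 64: |K'| = 64.
Outer input = (K'⊕opad) ∥ H(inner) → 64 + 20 = 84 bytes.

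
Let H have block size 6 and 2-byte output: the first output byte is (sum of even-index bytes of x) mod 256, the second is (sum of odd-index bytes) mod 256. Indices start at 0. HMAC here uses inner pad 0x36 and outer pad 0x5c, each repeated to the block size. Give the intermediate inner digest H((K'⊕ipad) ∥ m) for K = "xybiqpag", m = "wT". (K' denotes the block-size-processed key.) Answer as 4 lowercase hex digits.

7d4f

Key "xybiqpag" = 78 79 62 69 71 70 61 67 is 8 bytes > B = 6, so hash it first: H(key) = ac b9, then zero-pad to 6 bytes: K' = ac b9 00 00 00 00.
K' ⊕ ipad = 9a 8f 36 36 36 36.
Inner input = 9a 8f 36 36 36 36 ∥ 77 54.
Inner hash: even-index sum = 381 mod 256 = 125; odd-index sum = 335 mod 256 = 79 → 7d 4f.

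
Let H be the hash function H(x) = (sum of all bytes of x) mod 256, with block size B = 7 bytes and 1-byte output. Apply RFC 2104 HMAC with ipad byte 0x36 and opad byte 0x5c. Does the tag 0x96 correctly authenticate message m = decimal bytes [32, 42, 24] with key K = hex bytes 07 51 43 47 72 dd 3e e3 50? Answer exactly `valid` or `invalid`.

invalid

Key hex bytes 07 51 43 47 72 dd 3e e3 50 is 9 bytes > B = 7, so hash it first: H(key) = a2, then zero-pad to 7 bytes: K' = a2 00 00 00 00 00 00.
K' ⊕ ipad = 94 36 36 36 36 36 36; K' ⊕ opad = fe 5c 5c 5c 5c 5c 5c.
Inner hash: sum = 148+54+54+54+54+54+54+32+42+24 = 570; mod 256 = 58 → 3a.
Outer hash (recomputed tag): sum = 254+92+92+92+92+92+92+58 = 864; mod 256 = 96 → 60.
Recomputed tag = 60; claimed = 96 → mismatch.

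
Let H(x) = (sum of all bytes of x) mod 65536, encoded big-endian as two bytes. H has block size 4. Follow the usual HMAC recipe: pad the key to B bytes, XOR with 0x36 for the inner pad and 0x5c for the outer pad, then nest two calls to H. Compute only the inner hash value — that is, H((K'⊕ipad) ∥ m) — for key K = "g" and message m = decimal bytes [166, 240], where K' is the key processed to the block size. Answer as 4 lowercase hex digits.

Key "g" = 67 is 1 byte ≤ B = 4; zero-pad to 4 bytes: K' = 67 00 00 00.
K' ⊕ ipad = 51 36 36 36.
Inner input = 51 36 36 36 ∥ a6 f0.
Inner hash: sum = 81+54+54+54+166+240 = 649 → 02 89.

0289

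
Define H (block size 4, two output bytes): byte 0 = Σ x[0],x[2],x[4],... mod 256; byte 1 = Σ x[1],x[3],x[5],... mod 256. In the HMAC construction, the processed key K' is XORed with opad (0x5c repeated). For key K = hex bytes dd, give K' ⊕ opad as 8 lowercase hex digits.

Key hex bytes dd is 1 byte ≤ B = 4; zero-pad to 4 bytes: K' = dd 00 00 00.
XOR each byte with 0x5c: dd⊕5c=81, 00⊕5c=5c, 00⊕5c=5c, 00⊕5c=5c.

815c5c5c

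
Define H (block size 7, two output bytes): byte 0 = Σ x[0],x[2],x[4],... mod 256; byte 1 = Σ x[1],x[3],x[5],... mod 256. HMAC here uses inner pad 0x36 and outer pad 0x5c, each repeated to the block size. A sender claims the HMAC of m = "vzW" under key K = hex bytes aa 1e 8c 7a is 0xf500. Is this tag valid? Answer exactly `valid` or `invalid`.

valid

Key hex bytes aa 1e 8c 7a is 4 bytes ≤ B = 7; zero-pad to 7 bytes: K' = aa 1e 8c 7a 00 00 00.
K' ⊕ ipad = 9c 28 ba 4c 36 36 36; K' ⊕ opad = f6 42 d0 26 5c 5c 5c.
Inner hash: even-index sum = 572 mod 256 = 60; odd-index sum = 375 mod 256 = 119 → 3c 77.
Outer hash (recomputed tag): even-index sum = 757 mod 256 = 245; odd-index sum = 256 mod 256 = 0 → f5 00.
Recomputed tag = f500; claimed = f500 → match.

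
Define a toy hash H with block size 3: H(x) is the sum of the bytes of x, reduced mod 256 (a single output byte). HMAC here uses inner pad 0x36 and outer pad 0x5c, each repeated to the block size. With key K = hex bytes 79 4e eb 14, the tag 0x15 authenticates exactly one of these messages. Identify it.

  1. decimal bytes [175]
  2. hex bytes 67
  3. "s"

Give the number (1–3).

Key hex bytes 79 4e eb 14 is 4 bytes > B = 3, so hash it first: H(key) = c6, then zero-pad to 3 bytes: K' = c6 00 00.
K' ⊕ ipad = f0 36 36; K' ⊕ opad = 9a 5c 5c.
m1: inner = H(f0 36 36 af) = 0b; tag = H(9a 5c 5c 0b) = 5d
m2: inner = H(f0 36 36 67) = c3; tag = H(9a 5c 5c c3) = 15 ← matches
m3: inner = H(f0 36 36 73) = cf; tag = H(9a 5c 5c cf) = 21

2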